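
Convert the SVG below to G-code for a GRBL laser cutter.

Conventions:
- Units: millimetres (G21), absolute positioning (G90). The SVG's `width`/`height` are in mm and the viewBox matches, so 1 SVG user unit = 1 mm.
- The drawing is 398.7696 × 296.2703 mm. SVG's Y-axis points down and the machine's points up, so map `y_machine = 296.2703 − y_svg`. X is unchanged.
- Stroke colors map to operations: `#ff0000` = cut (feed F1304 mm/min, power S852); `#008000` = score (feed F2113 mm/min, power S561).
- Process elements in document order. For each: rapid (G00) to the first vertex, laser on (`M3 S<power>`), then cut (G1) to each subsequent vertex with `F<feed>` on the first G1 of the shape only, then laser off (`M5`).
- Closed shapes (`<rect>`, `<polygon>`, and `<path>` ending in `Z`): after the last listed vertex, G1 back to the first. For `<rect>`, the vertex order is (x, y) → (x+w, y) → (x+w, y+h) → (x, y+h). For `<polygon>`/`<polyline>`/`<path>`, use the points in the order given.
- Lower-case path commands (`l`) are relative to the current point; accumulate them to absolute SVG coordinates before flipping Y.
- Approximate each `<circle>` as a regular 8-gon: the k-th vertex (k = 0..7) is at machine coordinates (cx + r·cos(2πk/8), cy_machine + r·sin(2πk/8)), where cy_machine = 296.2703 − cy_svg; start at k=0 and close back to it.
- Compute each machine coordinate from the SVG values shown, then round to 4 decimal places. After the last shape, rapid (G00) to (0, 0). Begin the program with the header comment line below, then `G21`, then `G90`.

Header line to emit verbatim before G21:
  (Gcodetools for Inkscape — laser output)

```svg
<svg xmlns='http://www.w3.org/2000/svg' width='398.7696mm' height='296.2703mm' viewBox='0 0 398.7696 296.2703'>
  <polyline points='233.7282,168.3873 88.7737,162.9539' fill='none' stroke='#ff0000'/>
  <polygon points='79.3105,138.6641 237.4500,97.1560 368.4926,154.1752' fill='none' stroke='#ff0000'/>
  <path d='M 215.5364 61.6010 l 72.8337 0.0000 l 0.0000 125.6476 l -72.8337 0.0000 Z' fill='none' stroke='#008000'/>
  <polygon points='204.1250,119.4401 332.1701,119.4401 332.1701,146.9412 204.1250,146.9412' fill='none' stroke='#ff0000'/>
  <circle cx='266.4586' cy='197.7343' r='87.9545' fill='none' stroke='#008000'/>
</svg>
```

(Gcodetools for Inkscape — laser output)
G21
G90
G00 X233.7282 Y127.8830
M3 S852
G1 X88.7737 Y133.3164 F1304
M5
G00 X79.3105 Y157.6062
M3 S852
G1 X237.4500 Y199.1143 F1304
G1 X368.4926 Y142.0951
G1 X79.3105 Y157.6062
M5
G00 X215.5364 Y234.6693
M3 S561
G1 X288.3701 Y234.6693 F2113
G1 X288.3701 Y109.0217
G1 X215.5364 Y109.0217
G1 X215.5364 Y234.6693
M5
G00 X204.1250 Y176.8302
M3 S852
G1 X332.1701 Y176.8302 F1304
G1 X332.1701 Y149.3291
G1 X204.1250 Y149.3291
G1 X204.1250 Y176.8302
M5
G00 X354.4131 Y98.5360
M3 S561
G1 X328.6518 Y160.7292 F2113
G1 X266.4586 Y186.4905
G1 X204.2654 Y160.7292
G1 X178.5041 Y98.5360
G1 X204.2654 Y36.3428
G1 X266.4586 Y10.5815
G1 X328.6518 Y36.3428
G1 X354.4131 Y98.5360
M5
G00 X0.0000 Y0.0000

viewBox `0 0 398.7696 296.2703` with mm width/height → 1 unit = 1 mm. Flip: y_m = 296.2703 − y_svg.

**Shape 1** — `<polyline>` line segment, stroke `#ff0000` → cut (S852, F1304). Machine vertices: (233.7282,127.8830) → (88.7737,133.3164). Open path.

**Shape 2** — `<polygon>` closed polygon, stroke `#ff0000` → cut (S852, F1304). Machine vertices: (79.3105,157.6062) → (237.4500,199.1143) → (368.4926,142.0951) → (79.3105,157.6062). Closed: final G1 returns to the first vertex.

**Shape 3** — `<path>` rectangle, stroke `#008000` → score (S561, F2113). Machine vertices: (215.5364,234.6693) → (288.3701,234.6693) → (288.3701,109.0217) → (215.5364,109.0217) → (215.5364,234.6693). Closed: final G1 returns to the first vertex.

**Shape 4** — `<polygon>` rectangle, stroke `#ff0000` → cut (S852, F1304). Machine vertices: (204.1250,176.8302) → (332.1701,176.8302) → (332.1701,149.3291) → (204.1250,149.3291) → (204.1250,176.8302). Closed: final G1 returns to the first vertex.

**Shape 5** — `<circle>` circle, stroke `#008000` → score (S561, F2113). Machine vertices: (354.4131,98.5360) → (328.6518,160.7292) → (266.4586,186.4905) → (204.2654,160.7292) → (178.5041,98.5360) → (204.2654,36.3428) → (266.4586,10.5815) → (328.6518,36.3428) → (354.4131,98.5360). Closed: final G1 returns to the first vertex.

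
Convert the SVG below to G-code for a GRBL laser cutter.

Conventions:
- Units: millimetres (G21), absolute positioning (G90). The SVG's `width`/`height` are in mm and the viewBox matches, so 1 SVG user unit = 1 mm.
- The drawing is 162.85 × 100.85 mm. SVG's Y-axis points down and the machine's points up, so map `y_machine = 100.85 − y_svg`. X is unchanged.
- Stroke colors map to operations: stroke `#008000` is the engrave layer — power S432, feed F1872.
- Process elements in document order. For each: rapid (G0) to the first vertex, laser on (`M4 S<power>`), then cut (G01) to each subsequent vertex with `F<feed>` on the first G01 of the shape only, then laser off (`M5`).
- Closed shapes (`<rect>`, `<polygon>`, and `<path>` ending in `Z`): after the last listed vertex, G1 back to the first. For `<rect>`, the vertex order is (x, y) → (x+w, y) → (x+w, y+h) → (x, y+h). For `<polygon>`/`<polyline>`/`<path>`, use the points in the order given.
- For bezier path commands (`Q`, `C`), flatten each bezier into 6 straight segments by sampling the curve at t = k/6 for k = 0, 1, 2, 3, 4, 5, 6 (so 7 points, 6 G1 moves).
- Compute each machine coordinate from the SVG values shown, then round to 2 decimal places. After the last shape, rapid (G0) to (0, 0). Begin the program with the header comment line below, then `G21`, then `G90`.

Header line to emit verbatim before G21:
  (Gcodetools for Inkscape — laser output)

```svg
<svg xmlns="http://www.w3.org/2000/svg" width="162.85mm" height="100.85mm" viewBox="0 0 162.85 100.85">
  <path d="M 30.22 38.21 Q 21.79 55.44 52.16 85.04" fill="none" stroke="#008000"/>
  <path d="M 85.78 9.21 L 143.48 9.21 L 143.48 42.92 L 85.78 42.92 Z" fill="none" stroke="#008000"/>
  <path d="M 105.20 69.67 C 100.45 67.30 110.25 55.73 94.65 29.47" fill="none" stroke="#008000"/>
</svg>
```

(Gcodetools for Inkscape — laser output)
G21
G90
G0 X30.22 Y62.64
M4 S432
G01 X28.49 Y56.55 F1872
G01 X28.91 Y49.78
G01 X31.49 Y42.32
G01 X36.22 Y34.17
G01 X43.11 Y25.33
G01 X52.16 Y15.81
M5
G0 X85.78 Y91.64
M4 S432
G01 X143.48 Y91.64 F1872
G01 X143.48 Y57.93
G01 X85.78 Y57.93
G01 X85.78 Y91.64
M5
G0 X105.20 Y31.18
M4 S432
G01 X103.85 Y33.16 F1872
G01 X103.82 Y36.82
G01 X103.99 Y42.32
G01 X103.26 Y49.81
G01 X100.52 Y59.45
G01 X94.65 Y71.38
M5
G0 X0.00 Y0.00

1 u = 1 mm; y_m = 100.85 − y.

[1] `<path>` quadratic bezier, #008000→engrave S432 F1872: (30.22,62.64) → (28.49,56.55) → (28.91,49.78) → (31.49,42.32) → (36.22,34.17) → (43.11,25.33) → (52.16,15.81)

[2] `<path>` rectangle, #008000→engrave S432 F1872: (85.78,91.64) → (143.48,91.64) → (143.48,57.93) → (85.78,57.93) → (85.78,91.64) (closed)

[3] `<path>` cubic bezier, #008000→engrave S432 F1872: (105.20,31.18) → (103.85,33.16) → (103.82,36.82) → (103.99,42.32) → (103.26,49.81) → (100.52,59.45) → (94.65,71.38)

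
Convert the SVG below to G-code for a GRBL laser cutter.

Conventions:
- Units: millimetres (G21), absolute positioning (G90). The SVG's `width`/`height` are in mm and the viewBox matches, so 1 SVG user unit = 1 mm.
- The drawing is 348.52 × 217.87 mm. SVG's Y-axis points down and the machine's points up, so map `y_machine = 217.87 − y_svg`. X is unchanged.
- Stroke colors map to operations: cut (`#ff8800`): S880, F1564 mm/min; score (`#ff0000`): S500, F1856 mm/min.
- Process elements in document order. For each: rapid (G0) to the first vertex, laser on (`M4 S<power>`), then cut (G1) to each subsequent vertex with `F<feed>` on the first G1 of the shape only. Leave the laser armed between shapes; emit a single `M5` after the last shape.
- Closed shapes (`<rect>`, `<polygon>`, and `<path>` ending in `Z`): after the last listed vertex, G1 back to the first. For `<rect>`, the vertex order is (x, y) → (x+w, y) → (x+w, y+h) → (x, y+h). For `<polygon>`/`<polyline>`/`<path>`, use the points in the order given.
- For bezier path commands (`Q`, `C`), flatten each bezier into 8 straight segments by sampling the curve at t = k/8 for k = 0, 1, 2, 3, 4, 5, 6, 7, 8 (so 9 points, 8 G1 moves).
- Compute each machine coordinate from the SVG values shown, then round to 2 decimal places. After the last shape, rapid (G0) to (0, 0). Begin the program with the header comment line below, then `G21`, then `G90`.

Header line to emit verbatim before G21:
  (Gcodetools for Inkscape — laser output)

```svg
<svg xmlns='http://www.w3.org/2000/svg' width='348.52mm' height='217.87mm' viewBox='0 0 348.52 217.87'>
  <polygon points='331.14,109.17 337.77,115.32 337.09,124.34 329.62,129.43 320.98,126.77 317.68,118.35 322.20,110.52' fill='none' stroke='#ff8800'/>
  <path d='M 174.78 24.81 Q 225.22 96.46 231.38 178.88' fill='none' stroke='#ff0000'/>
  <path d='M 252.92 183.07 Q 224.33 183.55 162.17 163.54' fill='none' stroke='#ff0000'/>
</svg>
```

(Gcodetools for Inkscape — laser output)
G21
G90
G0 X331.14 Y108.70
M4 S880
G1 X337.77 Y102.55 F1564
G1 X337.09 Y93.53
G1 X329.62 Y88.44
G1 X320.98 Y91.10
G1 X317.68 Y99.52
G1 X322.20 Y107.35
G1 X331.14 Y108.70
G0 X174.78 Y193.06
M4 S500
G1 X186.70 Y174.98 F1856
G1 X197.23 Y156.56
G1 X206.38 Y137.81
G1 X214.15 Y118.72
G1 X220.53 Y99.29
G1 X225.53 Y79.53
G1 X229.15 Y59.43
G1 X231.38 Y38.99
G0 X252.92 Y34.80
M4 S500
G1 X245.25 Y35.00 F1856
G1 X236.53 Y35.84
G1 X226.76 Y37.32
G1 X215.94 Y39.44
G1 X204.07 Y42.20
G1 X191.15 Y45.61
G1 X177.19 Y49.65
G1 X162.17 Y54.33
M5
G0 X0.00 Y0.00

Since the viewBox matches the mm dimensions, user units are millimetres directly. The only transform is the Y-flip y_m = 217.87 − y_svg.

Shape 1 is a regular polygon drawn with `<polygon>`. Its stroke #ff8800 means cut at S880, F1564. After flipping Y the toolpath is (331.14,108.70) → (337.77,102.55) → (337.09,93.53) → (329.62,88.44) → (320.98,91.10) → (317.68,99.52) → (322.20,107.35) → (331.14,108.70), returning to the start.

Shape 2 is a quadratic bezier drawn with `<path>`. Its stroke #ff0000 means score at S500, F1856. After flipping Y the toolpath is (174.78,193.06) → (186.70,174.98) → (197.23,156.56) → (206.38,137.81) → (214.15,118.72) → (220.53,99.29) → (225.53,79.53) → (229.15,59.43) → (231.38,38.99).

Shape 3 is a quadratic bezier drawn with `<path>`. Its stroke #ff0000 means score at S500, F1856. After flipping Y the toolpath is (252.92,34.80) → (245.25,35.00) → (236.53,35.84) → (226.76,37.32) → (215.94,39.44) → (204.07,42.20) → (191.15,45.61) → (177.19,49.65) → (162.17,54.33).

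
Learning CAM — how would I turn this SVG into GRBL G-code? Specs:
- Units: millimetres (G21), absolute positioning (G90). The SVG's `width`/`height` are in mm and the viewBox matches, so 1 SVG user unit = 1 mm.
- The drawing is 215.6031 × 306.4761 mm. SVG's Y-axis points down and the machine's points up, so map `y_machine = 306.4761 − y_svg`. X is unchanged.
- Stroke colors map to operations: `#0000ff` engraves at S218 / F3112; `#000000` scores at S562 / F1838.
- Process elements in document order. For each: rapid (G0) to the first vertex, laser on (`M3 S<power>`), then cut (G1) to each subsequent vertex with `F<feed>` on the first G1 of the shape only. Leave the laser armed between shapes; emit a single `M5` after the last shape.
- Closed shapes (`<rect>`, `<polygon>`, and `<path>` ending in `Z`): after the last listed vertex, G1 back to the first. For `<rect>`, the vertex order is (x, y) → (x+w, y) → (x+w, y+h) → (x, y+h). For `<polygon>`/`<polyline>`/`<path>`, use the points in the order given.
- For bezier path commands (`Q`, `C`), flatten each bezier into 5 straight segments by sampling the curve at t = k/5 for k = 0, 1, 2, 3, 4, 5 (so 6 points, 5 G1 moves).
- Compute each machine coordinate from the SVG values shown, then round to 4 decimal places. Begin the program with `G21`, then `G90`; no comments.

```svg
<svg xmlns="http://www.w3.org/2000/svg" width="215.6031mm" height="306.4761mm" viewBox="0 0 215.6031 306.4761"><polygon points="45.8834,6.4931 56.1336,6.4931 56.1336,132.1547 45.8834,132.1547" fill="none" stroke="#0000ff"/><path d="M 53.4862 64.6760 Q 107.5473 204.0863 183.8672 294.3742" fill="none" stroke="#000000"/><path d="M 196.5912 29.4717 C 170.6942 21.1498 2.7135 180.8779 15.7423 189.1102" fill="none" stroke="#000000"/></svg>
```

viewBox `0 0 215.6031 306.4761` with mm width/height → 1 unit = 1 mm. Flip: y_m = 306.4761 − y_svg.

**Shape 1** — `<polygon>` rectangle, stroke `#0000ff` → engrave (S218, F3112). Machine vertices: (45.8834,299.9830) → (56.1336,299.9830) → (56.1336,174.3214) → (45.8834,174.3214) → (45.8834,299.9830). Closed: final G1 returns to the first vertex.

**Shape 2** — `<path>` quadratic bezier, stroke `#000000` → score (S562, F1838). Control points (SVG): P0=(53.4862,64.6760), P1=(107.5473,204.0863), P2=(183.8672,294.3742); sampled at t=k/5. Machine vertices: (53.4862,241.8001) → (76.0010,188.0009) → (100.2965,138.1314) → (126.3727,92.1918) → (154.2296,50.1820) → (183.8672,12.1019). Open path.

**Shape 3** — `<path>` cubic bezier, stroke `#000000` → score (S562, F1838). Control points (SVG): P0=(196.5912,29.4717), P1=(170.6942,21.1498), P2=(2.7135,180.8779), P3=(15.7423,189.1102); sampled at t=k/5. Machine vertices: (196.5912,277.0044) → (166.5877,264.3879) → (117.9926,226.7776) → (66.3143,179.5117) → (27.0614,137.9284) → (15.7423,117.3659). Open path.

G21
G90
G0 X45.8834 Y299.9830
M3 S218
G1 X56.1336 Y299.9830 F3112
G1 X56.1336 Y174.3214
G1 X45.8834 Y174.3214
G1 X45.8834 Y299.9830
G0 X53.4862 Y241.8001
M3 S562
G1 X76.0010 Y188.0009 F1838
G1 X100.2965 Y138.1314
G1 X126.3727 Y92.1918
G1 X154.2296 Y50.1820
G1 X183.8672 Y12.1019
G0 X196.5912 Y277.0044
M3 S562
G1 X166.5877 Y264.3879 F1838
G1 X117.9926 Y226.7776
G1 X66.3143 Y179.5117
G1 X27.0614 Y137.9284
G1 X15.7423 Y117.3659
M5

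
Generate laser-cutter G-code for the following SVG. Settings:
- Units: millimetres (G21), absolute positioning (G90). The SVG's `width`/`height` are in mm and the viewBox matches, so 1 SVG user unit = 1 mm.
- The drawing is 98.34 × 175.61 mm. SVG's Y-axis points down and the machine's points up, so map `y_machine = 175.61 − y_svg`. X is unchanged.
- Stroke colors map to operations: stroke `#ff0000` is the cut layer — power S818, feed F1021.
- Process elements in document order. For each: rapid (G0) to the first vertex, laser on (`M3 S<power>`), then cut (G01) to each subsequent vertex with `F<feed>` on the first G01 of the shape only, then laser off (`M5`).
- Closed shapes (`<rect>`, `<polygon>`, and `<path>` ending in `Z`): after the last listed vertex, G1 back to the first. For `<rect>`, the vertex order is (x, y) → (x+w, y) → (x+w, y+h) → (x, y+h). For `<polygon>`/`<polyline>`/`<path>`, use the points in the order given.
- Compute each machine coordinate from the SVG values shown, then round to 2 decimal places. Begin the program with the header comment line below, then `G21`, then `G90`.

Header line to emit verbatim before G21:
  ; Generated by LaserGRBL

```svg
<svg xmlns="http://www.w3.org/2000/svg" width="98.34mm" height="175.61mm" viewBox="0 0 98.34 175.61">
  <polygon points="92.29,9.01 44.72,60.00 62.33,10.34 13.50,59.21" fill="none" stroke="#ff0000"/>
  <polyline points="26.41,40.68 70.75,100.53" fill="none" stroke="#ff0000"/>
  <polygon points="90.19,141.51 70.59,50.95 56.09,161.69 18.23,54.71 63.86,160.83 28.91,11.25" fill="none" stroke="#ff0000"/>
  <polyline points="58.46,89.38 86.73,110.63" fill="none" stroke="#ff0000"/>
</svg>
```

; Generated by LaserGRBL
G21
G90
G0 X92.29 Y166.60
M3 S818
G01 X44.72 Y115.61 F1021
G01 X62.33 Y165.27
G01 X13.50 Y116.40
G01 X92.29 Y166.60
M5
G0 X26.41 Y134.93
M3 S818
G01 X70.75 Y75.08 F1021
M5
G0 X90.19 Y34.10
M3 S818
G01 X70.59 Y124.66 F1021
G01 X56.09 Y13.92
G01 X18.23 Y120.90
G01 X63.86 Y14.78
G01 X28.91 Y164.36
G01 X90.19 Y34.10
M5
G0 X58.46 Y86.23
M3 S818
G01 X86.73 Y64.98 F1021
M5

Since the viewBox matches the mm dimensions, user units are millimetres directly. The only transform is the Y-flip y_m = 175.61 − y_svg.

Shape 1 is a closed polygon drawn with `<polygon>`. Its stroke #ff0000 means cut at S818, F1021. After flipping Y the toolpath is (92.29,166.60) → (44.72,115.61) → (62.33,165.27) → (13.50,116.40) → (92.29,166.60), returning to the start.

Shape 2 is a line segment drawn with `<polyline>`. Its stroke #ff0000 means cut at S818, F1021. After flipping Y the toolpath is (26.41,134.93) → (70.75,75.08).

Shape 3 is a closed polygon drawn with `<polygon>`. Its stroke #ff0000 means cut at S818, F1021. After flipping Y the toolpath is (90.19,34.10) → (70.59,124.66) → (56.09,13.92) → (18.23,120.90) → (63.86,14.78) → (28.91,164.36) → (90.19,34.10), returning to the start.

Shape 4 is a line segment drawn with `<polyline>`. Its stroke #ff0000 means cut at S818, F1021. After flipping Y the toolpath is (58.46,86.23) → (86.73,64.98).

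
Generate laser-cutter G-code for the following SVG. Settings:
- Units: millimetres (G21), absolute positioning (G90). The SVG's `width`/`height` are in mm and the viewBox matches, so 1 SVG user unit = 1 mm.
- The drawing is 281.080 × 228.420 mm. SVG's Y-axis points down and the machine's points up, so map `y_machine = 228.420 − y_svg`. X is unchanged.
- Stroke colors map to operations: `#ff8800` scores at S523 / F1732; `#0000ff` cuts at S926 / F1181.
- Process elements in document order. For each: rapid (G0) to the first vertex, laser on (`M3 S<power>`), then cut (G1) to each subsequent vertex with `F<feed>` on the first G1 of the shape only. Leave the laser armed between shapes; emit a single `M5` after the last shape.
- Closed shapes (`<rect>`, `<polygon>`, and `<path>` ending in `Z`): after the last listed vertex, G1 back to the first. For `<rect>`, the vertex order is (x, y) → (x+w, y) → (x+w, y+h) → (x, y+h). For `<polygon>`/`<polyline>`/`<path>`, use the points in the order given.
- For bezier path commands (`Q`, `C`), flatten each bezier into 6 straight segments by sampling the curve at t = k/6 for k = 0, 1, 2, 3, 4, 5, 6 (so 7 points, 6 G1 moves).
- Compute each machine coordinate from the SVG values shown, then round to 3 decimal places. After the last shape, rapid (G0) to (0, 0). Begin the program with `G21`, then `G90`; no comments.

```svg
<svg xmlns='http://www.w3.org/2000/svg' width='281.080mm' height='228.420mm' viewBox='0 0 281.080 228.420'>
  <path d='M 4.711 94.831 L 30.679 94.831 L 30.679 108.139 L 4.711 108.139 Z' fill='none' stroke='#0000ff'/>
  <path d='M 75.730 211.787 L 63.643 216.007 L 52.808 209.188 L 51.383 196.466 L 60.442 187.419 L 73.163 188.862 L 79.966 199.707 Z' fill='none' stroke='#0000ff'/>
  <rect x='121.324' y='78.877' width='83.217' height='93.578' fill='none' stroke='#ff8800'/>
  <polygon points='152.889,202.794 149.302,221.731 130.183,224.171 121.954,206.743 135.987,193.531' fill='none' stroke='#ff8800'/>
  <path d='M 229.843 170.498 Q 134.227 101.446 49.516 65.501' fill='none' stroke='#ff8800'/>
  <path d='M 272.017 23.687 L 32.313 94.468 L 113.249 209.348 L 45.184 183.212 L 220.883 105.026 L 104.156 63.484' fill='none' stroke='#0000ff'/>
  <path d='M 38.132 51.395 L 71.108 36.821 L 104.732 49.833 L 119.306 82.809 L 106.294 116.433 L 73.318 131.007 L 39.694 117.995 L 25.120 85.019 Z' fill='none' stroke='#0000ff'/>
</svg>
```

Since the viewBox matches the mm dimensions, user units are millimetres directly. The only transform is the Y-flip y_m = 228.420 − y_svg.

Shape 1 is a rectangle drawn with `<path>`. Its stroke #0000ff means cut at S926, F1181. After flipping Y the toolpath is (4.711,133.589) → (30.679,133.589) → (30.679,120.281) → (4.711,120.281) → (4.711,133.589), returning to the start.

Shape 2 is a regular polygon drawn with `<path>`. Its stroke #0000ff means cut at S926, F1181. After flipping Y the toolpath is (75.730,16.633) → (63.643,12.413) → (52.808,19.232) → (51.383,31.954) → (60.442,41.001) → (73.163,39.558) → (79.966,28.713) → (75.730,16.633), returning to the start.

Shape 3 is a rectangle drawn with `<rect>`. Its stroke #ff8800 means score at S523, F1732. After flipping Y the toolpath is (121.324,149.543) → (204.541,149.543) → (204.541,55.965) → (121.324,55.965) → (121.324,149.543), returning to the start.

Shape 4 is a regular polygon drawn with `<polygon>`. Its stroke #ff8800 means score at S523, F1732. After flipping Y the toolpath is (152.889,25.626) → (149.302,6.689) → (130.183,4.249) → (121.954,21.677) → (135.987,34.889) → (152.889,25.626), returning to the start.

Shape 5 is a quadratic bezier drawn with `<path>`. Its stroke #ff8800 means score at S523, F1732. After flipping Y the toolpath is (229.843,57.922) → (198.274,80.020) → (167.311,100.278) → (136.953,118.697) → (107.202,135.277) → (78.056,150.018) → (49.516,162.919).

Shape 6 is a open polyline drawn with `<path>`. Its stroke #0000ff means cut at S926, F1181. After flipping Y the toolpath is (272.017,204.733) → (32.313,133.952) → (113.249,19.072) → (45.184,45.208) → (220.883,123.394) → (104.156,164.936).

Shape 7 is a regular polygon drawn with `<path>`. Its stroke #0000ff means cut at S926, F1181. After flipping Y the toolpath is (38.132,177.025) → (71.108,191.599) → (104.732,178.587) → (119.306,145.611) → (106.294,111.987) → (73.318,97.413) → (39.694,110.425) → (25.120,143.401) → (38.132,177.025), returning to the start.

G21
G90
G0 X4.711 Y133.589
M3 S926
G1 X30.679 Y133.589 F1181
G1 X30.679 Y120.281
G1 X4.711 Y120.281
G1 X4.711 Y133.589
G0 X75.730 Y16.633
M3 S926
G1 X63.643 Y12.413 F1181
G1 X52.808 Y19.232
G1 X51.383 Y31.954
G1 X60.442 Y41.001
G1 X73.163 Y39.558
G1 X79.966 Y28.713
G1 X75.730 Y16.633
G0 X121.324 Y149.543
M3 S523
G1 X204.541 Y149.543 F1732
G1 X204.541 Y55.965
G1 X121.324 Y55.965
G1 X121.324 Y149.543
G0 X152.889 Y25.626
M3 S523
G1 X149.302 Y6.689 F1732
G1 X130.183 Y4.249
G1 X121.954 Y21.677
G1 X135.987 Y34.889
G1 X152.889 Y25.626
G0 X229.843 Y57.922
M3 S523
G1 X198.274 Y80.020 F1732
G1 X167.311 Y100.278
G1 X136.953 Y118.697
G1 X107.202 Y135.277
G1 X78.056 Y150.018
G1 X49.516 Y162.919
G0 X272.017 Y204.733
M3 S926
G1 X32.313 Y133.952 F1181
G1 X113.249 Y19.072
G1 X45.184 Y45.208
G1 X220.883 Y123.394
G1 X104.156 Y164.936
G0 X38.132 Y177.025
M3 S926
G1 X71.108 Y191.599 F1181
G1 X104.732 Y178.587
G1 X119.306 Y145.611
G1 X106.294 Y111.987
G1 X73.318 Y97.413
G1 X39.694 Y110.425
G1 X25.120 Y143.401
G1 X38.132 Y177.025
M5
G0 X0.000 Y0.000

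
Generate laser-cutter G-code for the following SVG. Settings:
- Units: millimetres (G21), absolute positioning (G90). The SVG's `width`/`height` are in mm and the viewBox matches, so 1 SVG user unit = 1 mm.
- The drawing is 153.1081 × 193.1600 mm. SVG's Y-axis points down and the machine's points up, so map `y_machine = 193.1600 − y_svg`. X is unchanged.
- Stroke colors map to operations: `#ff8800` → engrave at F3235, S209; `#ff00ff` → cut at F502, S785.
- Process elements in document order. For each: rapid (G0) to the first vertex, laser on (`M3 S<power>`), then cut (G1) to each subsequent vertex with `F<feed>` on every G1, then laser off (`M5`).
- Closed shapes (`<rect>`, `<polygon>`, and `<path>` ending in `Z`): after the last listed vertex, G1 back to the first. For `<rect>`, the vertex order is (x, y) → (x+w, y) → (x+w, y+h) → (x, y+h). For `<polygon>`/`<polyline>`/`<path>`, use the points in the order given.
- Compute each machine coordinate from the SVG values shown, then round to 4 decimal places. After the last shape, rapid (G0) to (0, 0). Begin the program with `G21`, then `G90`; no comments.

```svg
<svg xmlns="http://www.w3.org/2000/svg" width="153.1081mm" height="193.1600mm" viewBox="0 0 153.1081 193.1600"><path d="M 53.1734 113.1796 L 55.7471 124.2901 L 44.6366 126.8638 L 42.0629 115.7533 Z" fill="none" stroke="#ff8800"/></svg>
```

G21
G90
G0 X53.1734 Y79.9804
M3 S209
G1 X55.7471 Y68.8699 F3235
G1 X44.6366 Y66.2962 F3235
G1 X42.0629 Y77.4067 F3235
G1 X53.1734 Y79.9804 F3235
M5
G0 X0.0000 Y0.0000

Since the viewBox matches the mm dimensions, user units are millimetres directly. The only transform is the Y-flip y_m = 193.1600 − y_svg.

Shape 1 is a regular polygon drawn with `<path>`. Its stroke #ff8800 means engrave at S209, F3235. After flipping Y the toolpath is (53.1734,79.9804) → (55.7471,68.8699) → (44.6366,66.2962) → (42.0629,77.4067) → (53.1734,79.9804), returning to the start.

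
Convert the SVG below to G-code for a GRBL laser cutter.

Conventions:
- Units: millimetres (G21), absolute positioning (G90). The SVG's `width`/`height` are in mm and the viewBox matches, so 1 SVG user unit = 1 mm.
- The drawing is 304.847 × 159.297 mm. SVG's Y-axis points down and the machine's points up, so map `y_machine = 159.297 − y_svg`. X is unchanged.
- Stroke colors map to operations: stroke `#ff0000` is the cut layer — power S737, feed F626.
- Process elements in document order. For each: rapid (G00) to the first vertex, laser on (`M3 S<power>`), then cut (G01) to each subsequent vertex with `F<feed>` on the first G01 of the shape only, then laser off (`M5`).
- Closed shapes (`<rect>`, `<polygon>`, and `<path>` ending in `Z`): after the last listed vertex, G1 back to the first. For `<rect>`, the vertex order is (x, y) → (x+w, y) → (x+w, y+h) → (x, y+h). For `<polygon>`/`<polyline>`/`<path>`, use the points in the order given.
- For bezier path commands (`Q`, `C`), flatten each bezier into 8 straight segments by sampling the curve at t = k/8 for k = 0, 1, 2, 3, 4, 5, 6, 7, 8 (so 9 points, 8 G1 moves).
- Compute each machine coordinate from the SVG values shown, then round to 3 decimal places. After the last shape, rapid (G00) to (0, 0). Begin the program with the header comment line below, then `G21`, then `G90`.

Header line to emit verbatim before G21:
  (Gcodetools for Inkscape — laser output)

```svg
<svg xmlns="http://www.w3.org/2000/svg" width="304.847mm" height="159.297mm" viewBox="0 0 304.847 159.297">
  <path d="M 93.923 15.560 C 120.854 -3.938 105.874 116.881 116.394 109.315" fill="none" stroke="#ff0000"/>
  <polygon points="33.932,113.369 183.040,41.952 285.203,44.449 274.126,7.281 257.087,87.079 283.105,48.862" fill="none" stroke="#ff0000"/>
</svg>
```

viewBox `0 0 304.847 159.297` with mm width/height → 1 unit = 1 mm. Flip: y_m = 159.297 − y_svg.

**Shape 1** — `<path>` cubic bezier, stroke `#ff0000` → cut (S737, F626). Control points (SVG): P0=(93.923,15.560), P1=(120.854,-3.938), P2=(105.874,116.881), P3=(116.394,109.315); sampled at t=k/8. Machine vertices: (93.923,143.737) → (102.189,144.996) → (107.316,136.250) → (110.094,120.646) → (111.313,101.334) → (111.762,81.463) → (112.232,64.181) → (113.513,52.638) → (116.394,49.982). Open path.

**Shape 2** — `<polygon>` closed polygon, stroke `#ff0000` → cut (S737, F626). Machine vertices: (33.932,45.928) → (183.040,117.345) → (285.203,114.848) → (274.126,152.016) → (257.087,72.218) → (283.105,110.435) → (33.932,45.928). Closed: final G1 returns to the first vertex.

(Gcodetools for Inkscape — laser output)
G21
G90
G00 X93.923 Y143.737
M3 S737
G01 X102.189 Y144.996 F626
G01 X107.316 Y136.250
G01 X110.094 Y120.646
G01 X111.313 Y101.334
G01 X111.762 Y81.463
G01 X112.232 Y64.181
G01 X113.513 Y52.638
G01 X116.394 Y49.982
M5
G00 X33.932 Y45.928
M3 S737
G01 X183.040 Y117.345 F626
G01 X285.203 Y114.848
G01 X274.126 Y152.016
G01 X257.087 Y72.218
G01 X283.105 Y110.435
G01 X33.932 Y45.928
M5
G00 X0.000 Y0.000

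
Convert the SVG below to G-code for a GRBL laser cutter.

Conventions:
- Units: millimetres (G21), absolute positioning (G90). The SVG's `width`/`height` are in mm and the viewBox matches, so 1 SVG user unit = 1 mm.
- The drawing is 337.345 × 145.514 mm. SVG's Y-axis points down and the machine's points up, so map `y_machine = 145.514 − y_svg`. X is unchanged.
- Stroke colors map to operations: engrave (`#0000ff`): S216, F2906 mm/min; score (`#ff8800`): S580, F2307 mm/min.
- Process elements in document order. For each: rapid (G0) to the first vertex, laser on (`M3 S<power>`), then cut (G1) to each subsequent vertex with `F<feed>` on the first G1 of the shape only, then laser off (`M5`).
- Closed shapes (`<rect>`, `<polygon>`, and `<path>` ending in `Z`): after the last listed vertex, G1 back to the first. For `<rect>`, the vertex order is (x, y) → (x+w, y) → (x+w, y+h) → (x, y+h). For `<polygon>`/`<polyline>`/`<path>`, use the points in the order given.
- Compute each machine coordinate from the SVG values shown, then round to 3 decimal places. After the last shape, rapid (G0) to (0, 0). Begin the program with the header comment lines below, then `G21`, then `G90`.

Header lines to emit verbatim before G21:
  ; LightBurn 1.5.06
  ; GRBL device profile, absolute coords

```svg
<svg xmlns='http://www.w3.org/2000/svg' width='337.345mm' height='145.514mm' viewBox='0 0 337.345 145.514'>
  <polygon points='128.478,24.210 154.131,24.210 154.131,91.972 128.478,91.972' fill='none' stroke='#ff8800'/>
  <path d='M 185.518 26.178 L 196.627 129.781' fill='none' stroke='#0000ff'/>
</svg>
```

; LightBurn 1.5.06
; GRBL device profile, absolute coords
G21
G90
G0 X128.478 Y121.304
M3 S580
G1 X154.131 Y121.304 F2307
G1 X154.131 Y53.542
G1 X128.478 Y53.542
G1 X128.478 Y121.304
M5
G0 X185.518 Y119.336
M3 S216
G1 X196.627 Y15.733 F2906
M5
G0 X0.000 Y0.000

1 u = 1 mm; y_m = 145.514 − y.

[1] `<polygon>` rectangle, #ff8800→score S580 F2307: (128.478,121.304) → (154.131,121.304) → (154.131,53.542) → (128.478,53.542) → (128.478,121.304) (closed)

[2] `<path>` line segment, #0000ff→engrave S216 F2906: (185.518,119.336) → (196.627,15.733)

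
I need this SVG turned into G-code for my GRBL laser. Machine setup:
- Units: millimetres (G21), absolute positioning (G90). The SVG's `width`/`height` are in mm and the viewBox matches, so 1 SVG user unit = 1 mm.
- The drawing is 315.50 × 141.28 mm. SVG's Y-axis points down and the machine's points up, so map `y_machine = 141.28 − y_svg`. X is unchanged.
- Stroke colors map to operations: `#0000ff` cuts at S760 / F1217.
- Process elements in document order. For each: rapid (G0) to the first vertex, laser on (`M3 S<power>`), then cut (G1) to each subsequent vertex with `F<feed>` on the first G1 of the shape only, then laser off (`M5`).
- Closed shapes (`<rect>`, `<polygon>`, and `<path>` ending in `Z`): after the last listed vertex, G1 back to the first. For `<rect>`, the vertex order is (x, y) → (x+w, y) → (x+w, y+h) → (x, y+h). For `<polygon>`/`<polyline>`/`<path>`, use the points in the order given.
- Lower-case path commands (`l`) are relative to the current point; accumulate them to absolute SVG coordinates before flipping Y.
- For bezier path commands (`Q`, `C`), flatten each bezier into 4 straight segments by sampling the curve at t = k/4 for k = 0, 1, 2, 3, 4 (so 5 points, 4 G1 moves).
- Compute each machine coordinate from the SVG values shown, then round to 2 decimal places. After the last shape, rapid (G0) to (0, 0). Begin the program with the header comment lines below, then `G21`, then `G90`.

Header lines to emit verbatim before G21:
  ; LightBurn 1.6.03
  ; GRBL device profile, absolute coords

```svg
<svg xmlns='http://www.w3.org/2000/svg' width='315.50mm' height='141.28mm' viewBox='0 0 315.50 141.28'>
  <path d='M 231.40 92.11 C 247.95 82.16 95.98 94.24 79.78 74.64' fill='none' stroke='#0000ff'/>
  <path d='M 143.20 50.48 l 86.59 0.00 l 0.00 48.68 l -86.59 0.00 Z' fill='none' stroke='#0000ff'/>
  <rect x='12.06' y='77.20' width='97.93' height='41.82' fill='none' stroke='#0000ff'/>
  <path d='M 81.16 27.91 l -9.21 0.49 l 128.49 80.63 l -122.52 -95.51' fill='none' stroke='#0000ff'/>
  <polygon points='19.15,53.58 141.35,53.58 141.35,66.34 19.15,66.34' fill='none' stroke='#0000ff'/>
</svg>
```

; LightBurn 1.6.03
; GRBL device profile, absolute coords
G21
G90
G0 X231.40 Y49.17
M3 S760
G1 X216.97 Y53.34 F1217
G1 X167.87 Y54.29
G1 X112.63 Y57.04
G1 X79.78 Y66.64
M5
G0 X143.20 Y90.80
M3 S760
G1 X229.79 Y90.80 F1217
G1 X229.79 Y42.12
G1 X143.20 Y42.12
G1 X143.20 Y90.80
M5
G0 X12.06 Y64.08
M3 S760
G1 X109.99 Y64.08 F1217
G1 X109.99 Y22.26
G1 X12.06 Y22.26
G1 X12.06 Y64.08
M5
G0 X81.16 Y113.37
M3 S760
G1 X71.95 Y112.88 F1217
G1 X200.44 Y32.25
G1 X77.92 Y127.76
M5
G0 X19.15 Y87.70
M3 S760
G1 X141.35 Y87.70 F1217
G1 X141.35 Y74.94
G1 X19.15 Y74.94
G1 X19.15 Y87.70
M5
G0 X0.00 Y0.00

1 u = 1 mm; y_m = 141.28 − y.

[1] `<path>` cubic bezier, #0000ff→cut S760 F1217: (231.40,49.17) → (216.97,53.34) → (167.87,54.29) → (112.63,57.04) → (79.78,66.64)

[2] `<path>` rectangle, #0000ff→cut S760 F1217: (143.20,90.80) → (229.79,90.80) → (229.79,42.12) → (143.20,42.12) → (143.20,90.80) (closed)

[3] `<rect>` rectangle, #0000ff→cut S760 F1217: (12.06,64.08) → (109.99,64.08) → (109.99,22.26) → (12.06,22.26) → (12.06,64.08) (closed)

[4] `<path>` open polyline, #0000ff→cut S760 F1217: (81.16,113.37) → (71.95,112.88) → (200.44,32.25) → (77.92,127.76)

[5] `<polygon>` rectangle, #0000ff→cut S760 F1217: (19.15,87.70) → (141.35,87.70) → (141.35,74.94) → (19.15,74.94) → (19.15,87.70) (closed)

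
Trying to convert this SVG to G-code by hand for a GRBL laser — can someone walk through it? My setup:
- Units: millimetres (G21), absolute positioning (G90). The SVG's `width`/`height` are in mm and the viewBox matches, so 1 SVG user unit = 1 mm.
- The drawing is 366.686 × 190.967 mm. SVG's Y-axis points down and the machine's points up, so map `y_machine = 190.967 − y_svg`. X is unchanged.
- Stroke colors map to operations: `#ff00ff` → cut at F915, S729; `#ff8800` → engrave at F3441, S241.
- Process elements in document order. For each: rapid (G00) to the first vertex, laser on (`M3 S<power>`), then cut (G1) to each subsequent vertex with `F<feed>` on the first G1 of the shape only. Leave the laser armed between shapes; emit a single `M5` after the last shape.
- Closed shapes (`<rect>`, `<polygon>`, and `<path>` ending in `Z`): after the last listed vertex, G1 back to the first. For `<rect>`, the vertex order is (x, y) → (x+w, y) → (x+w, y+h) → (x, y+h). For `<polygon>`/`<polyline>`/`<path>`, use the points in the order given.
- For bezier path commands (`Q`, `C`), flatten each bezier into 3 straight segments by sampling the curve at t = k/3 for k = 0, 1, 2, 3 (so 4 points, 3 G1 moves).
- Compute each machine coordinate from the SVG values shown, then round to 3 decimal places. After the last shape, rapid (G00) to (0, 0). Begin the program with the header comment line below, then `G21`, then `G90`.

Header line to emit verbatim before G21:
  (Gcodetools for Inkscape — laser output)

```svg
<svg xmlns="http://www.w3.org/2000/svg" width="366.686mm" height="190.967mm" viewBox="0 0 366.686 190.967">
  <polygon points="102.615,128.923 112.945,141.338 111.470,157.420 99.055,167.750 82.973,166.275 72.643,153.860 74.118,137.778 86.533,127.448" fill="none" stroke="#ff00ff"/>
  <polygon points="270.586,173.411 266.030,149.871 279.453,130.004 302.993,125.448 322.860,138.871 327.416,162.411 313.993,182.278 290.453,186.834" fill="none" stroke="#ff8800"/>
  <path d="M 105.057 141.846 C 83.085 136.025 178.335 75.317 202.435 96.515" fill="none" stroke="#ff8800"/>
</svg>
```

(Gcodetools for Inkscape — laser output)
G21
G90
G00 X102.615 Y62.044
M3 S729
G1 X112.945 Y49.629 F915
G1 X111.470 Y33.547
G1 X99.055 Y23.217
G1 X82.973 Y24.692
G1 X72.643 Y37.107
G1 X74.118 Y53.189
G1 X86.533 Y63.519
G1 X102.615 Y62.044
G00 X270.586 Y17.556
M3 S241
G1 X266.030 Y41.096 F3441
G1 X279.453 Y60.963
G1 X302.993 Y65.519
G1 X322.860 Y52.096
G1 X327.416 Y28.556
G1 X313.993 Y8.689
G1 X290.453 Y4.133
G1 X270.586 Y17.556
G00 X105.057 Y49.121
M3 S241
G1 X115.182 Y68.171 F3441
G1 X161.595 Y93.414
G1 X202.435 Y94.452
M5
G00 X0.000 Y0.000

Since the viewBox matches the mm dimensions, user units are millimetres directly. The only transform is the Y-flip y_m = 190.967 − y_svg.

Shape 1 is a regular polygon drawn with `<polygon>`. Its stroke #ff00ff means cut at S729, F915. After flipping Y the toolpath is (102.615,62.044) → (112.945,49.629) → (111.470,33.547) → (99.055,23.217) → (82.973,24.692) → (72.643,37.107) → (74.118,53.189) → (86.533,63.519) → (102.615,62.044), returning to the start.

Shape 2 is a regular polygon drawn with `<polygon>`. Its stroke #ff8800 means engrave at S241, F3441. After flipping Y the toolpath is (270.586,17.556) → (266.030,41.096) → (279.453,60.963) → (302.993,65.519) → (322.860,52.096) → (327.416,28.556) → (313.993,8.689) → (290.453,4.133) → (270.586,17.556), returning to the start.

Shape 3 is a cubic bezier drawn with `<path>`. Its stroke #ff8800 means engrave at S241, F3441. After flipping Y the toolpath is (105.057,49.121) → (115.182,68.171) → (161.595,93.414) → (202.435,94.452).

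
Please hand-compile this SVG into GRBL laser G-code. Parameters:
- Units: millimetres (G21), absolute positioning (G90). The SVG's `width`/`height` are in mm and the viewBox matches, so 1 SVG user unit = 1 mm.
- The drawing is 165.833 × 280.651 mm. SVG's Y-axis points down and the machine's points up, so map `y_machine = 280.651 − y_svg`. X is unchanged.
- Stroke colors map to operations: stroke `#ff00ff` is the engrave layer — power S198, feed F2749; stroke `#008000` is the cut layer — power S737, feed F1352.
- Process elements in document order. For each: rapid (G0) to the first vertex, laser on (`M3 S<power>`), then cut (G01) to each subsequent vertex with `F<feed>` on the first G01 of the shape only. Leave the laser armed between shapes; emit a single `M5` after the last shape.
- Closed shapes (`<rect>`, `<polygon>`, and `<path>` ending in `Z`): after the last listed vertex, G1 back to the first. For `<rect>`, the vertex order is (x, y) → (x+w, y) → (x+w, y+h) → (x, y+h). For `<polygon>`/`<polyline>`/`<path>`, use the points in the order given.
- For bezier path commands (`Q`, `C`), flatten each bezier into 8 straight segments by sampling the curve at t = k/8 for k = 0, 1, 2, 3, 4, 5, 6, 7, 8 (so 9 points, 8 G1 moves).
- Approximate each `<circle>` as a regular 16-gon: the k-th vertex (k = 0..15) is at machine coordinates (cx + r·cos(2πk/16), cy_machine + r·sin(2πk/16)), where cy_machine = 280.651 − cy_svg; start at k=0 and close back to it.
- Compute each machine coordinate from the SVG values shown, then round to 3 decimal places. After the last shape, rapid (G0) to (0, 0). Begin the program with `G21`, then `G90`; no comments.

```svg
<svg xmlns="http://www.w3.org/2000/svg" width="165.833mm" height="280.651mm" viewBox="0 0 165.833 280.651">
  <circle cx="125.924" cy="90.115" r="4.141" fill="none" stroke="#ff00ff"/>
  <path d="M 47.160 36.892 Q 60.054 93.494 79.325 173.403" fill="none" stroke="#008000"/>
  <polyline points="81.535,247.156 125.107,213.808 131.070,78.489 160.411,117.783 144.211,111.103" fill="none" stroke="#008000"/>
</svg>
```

G21
G90
G0 X130.065 Y190.536
M3 S198
G01 X129.750 Y192.121 F2749
G01 X128.852 Y193.464
G01 X127.509 Y194.362
G01 X125.924 Y194.677
G01 X124.339 Y194.362
G01 X122.996 Y193.464
G01 X122.098 Y192.121
G01 X121.783 Y190.536
G01 X122.098 Y188.951
G01 X122.996 Y187.608
G01 X124.339 Y186.710
G01 X125.924 Y186.395
G01 X127.509 Y186.710
G01 X128.852 Y187.608
G01 X129.750 Y188.951
G01 X130.065 Y190.536
G0 X47.160 Y243.759
M3 S737
G01 X50.483 Y229.244 F1352
G01 X54.006 Y214.001
G01 X57.727 Y198.030
G01 X61.648 Y181.330
G01 X65.769 Y163.902
G01 X70.088 Y145.746
G01 X74.607 Y126.861
G01 X79.325 Y107.248
G0 X81.535 Y33.495
M3 S737
G01 X125.107 Y66.843 F1352
G01 X131.070 Y202.162
G01 X160.411 Y162.868
G01 X144.211 Y169.548
M5
G0 X0.000 Y0.000

1 u = 1 mm; y_m = 280.651 − y.

[1] `<circle>` circle, #ff00ff→engrave S198 F2749: (130.065,190.536) → (129.750,192.121) → (128.852,193.464) → (127.509,194.362) → (125.924,194.677) → (124.339,194.362) → (122.996,193.464) → (122.098,192.121) → (121.783,190.536) → (122.098,188.951) → (122.996,187.608) → (124.339,186.710) → (125.924,186.395) → (127.509,186.710) → (128.852,187.608) → (129.750,188.951) → (130.065,190.536) (closed)

[2] `<path>` quadratic bezier, #008000→cut S737 F1352: (47.160,243.759) → (50.483,229.244) → (54.006,214.001) → (57.727,198.030) → (61.648,181.330) → (65.769,163.902) → (70.088,145.746) → (74.607,126.861) → (79.325,107.248)

[3] `<polyline>` open polyline, #008000→cut S737 F1352: (81.535,33.495) → (125.107,66.843) → (131.070,202.162) → (160.411,162.868) → (144.211,169.548)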